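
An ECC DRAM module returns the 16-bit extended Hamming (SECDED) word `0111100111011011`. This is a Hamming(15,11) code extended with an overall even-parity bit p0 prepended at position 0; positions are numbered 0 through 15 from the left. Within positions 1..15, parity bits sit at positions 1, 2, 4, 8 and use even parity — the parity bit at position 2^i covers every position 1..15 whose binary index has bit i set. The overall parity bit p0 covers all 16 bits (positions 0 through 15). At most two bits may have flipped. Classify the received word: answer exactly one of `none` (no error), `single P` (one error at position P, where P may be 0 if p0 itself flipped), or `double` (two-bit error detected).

single 4

s1: b1⊕b3⊕b5⊕b7⊕b9⊕b11⊕b13⊕b15 = 1⊕1⊕0⊕1⊕1⊕1⊕0⊕1 = 0
s2: b2⊕b3⊕b6⊕b7⊕b10⊕b11⊕b14⊕b15 = 1⊕1⊕0⊕1⊕0⊕1⊕1⊕1 = 0
s4: b4⊕b5⊕b6⊕b7⊕b12⊕b13⊕b14⊕b15 = 1⊕0⊕0⊕1⊕1⊕0⊕1⊕1 = 1
s8: b8⊕b9⊕b10⊕b11⊕b12⊕b13⊕b14⊕b15 = 1⊕1⊕0⊕1⊕1⊕0⊕1⊕1 = 0
Syndrome (s8...s1) = 0100 → position 4.
Overall parity (XOR of all 16 bits, including p0): 0⊕1⊕1⊕1⊕1⊕0⊕0⊕1⊕1⊕1⊕0⊕1⊕1⊕0⊕1⊕1 = 1
Overall=1, syndrome position=4 → single-bit error at position 4.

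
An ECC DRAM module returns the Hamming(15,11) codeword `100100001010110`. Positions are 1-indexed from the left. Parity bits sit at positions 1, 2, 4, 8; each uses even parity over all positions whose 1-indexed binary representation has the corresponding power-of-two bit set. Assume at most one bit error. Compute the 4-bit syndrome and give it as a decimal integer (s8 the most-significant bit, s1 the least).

4

s1: b1⊕b3⊕b5⊕b7⊕b9⊕b11⊕b13⊕b15 = 1⊕0⊕0⊕0⊕1⊕1⊕1⊕0 = 0
s2: b2⊕b3⊕b6⊕b7⊕b10⊕b11⊕b14⊕b15 = 0⊕0⊕0⊕0⊕0⊕1⊕1⊕0 = 0
s4: b4⊕b5⊕b6⊕b7⊕b12⊕b13⊕b14⊕b15 = 1⊕0⊕0⊕0⊕0⊕1⊕1⊕0 = 1
s8: b8⊕b9⊕b10⊕b11⊕b12⊕b13⊕b14⊕b15 = 0⊕1⊕0⊕1⊕0⊕1⊕1⊕0 = 0
Syndrome (s8...s1) = 0100 → position 4.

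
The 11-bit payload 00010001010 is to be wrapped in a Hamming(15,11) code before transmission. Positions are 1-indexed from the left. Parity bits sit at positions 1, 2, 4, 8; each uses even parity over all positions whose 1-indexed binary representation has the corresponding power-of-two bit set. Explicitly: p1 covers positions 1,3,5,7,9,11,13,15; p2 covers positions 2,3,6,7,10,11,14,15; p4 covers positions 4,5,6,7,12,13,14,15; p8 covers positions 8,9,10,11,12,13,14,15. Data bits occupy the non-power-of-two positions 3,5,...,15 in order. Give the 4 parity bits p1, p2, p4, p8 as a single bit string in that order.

1010

Place data bits at non-power-of-two positions: b3=0, b5=0, b6=0, b7=1, b9=0, b10=0, b11=0, b12=1, b13=0, b14=1, b15=0.
p1 = XOR of data positions {3,5,7,9,11,13,15} = 0⊕0⊕1⊕0⊕0⊕0⊕0 = 1
p2 = XOR of data positions {3,6,7,10,11,14,15} = 0⊕0⊕1⊕0⊕0⊕1⊕0 = 0
p4 = XOR of data positions {5,6,7,12,13,14,15} = 0⊕0⊕1⊕1⊕0⊕1⊕0 = 1
p8 = XOR of data positions {9,10,11,12,13,14,15} = 0⊕0⊕0⊕1⊕0⊕1⊕0 = 0
Parity bits p1,p2,p4,p8 = 1010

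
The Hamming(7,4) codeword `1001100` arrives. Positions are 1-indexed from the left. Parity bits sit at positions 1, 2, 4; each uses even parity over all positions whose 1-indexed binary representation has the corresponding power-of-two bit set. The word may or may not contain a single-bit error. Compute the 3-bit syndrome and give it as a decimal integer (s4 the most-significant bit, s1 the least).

0

s1: b1⊕b3⊕b5⊕b7 = 1⊕0⊕1⊕0 = 0
s2: b2⊕b3⊕b6⊕b7 = 0⊕0⊕0⊕0 = 0
s4: b4⊕b5⊕b6⊕b7 = 1⊕1⊕0⊕0 = 0
Syndrome (s4...s1) = 000 → position 0 (no error).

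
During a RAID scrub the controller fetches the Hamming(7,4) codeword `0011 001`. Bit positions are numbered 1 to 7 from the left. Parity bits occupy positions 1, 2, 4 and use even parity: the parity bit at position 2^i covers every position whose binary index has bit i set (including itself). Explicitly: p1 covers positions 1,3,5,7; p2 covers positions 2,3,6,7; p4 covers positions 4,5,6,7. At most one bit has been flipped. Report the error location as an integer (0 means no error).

s1: b1⊕b3⊕b5⊕b7 = 0⊕1⊕0⊕1 = 0
s2: b2⊕b3⊕b6⊕b7 = 0⊕1⊕0⊕1 = 0
s4: b4⊕b5⊕b6⊕b7 = 1⊕0⊕0⊕1 = 0
Syndrome (s4...s1) = 000 → position 0 (no error).

0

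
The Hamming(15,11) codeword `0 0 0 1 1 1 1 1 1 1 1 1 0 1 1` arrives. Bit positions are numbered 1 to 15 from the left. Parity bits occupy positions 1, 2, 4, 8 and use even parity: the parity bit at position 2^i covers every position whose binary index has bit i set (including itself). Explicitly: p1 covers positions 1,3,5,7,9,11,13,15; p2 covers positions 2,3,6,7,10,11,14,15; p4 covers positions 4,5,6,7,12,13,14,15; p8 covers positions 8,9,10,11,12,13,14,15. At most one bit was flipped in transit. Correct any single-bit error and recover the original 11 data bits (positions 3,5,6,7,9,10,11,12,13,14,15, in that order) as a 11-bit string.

01111111111

s1: b1⊕b3⊕b5⊕b7⊕b9⊕b11⊕b13⊕b15 = 0⊕0⊕1⊕1⊕1⊕1⊕0⊕1 = 1
s2: b2⊕b3⊕b6⊕b7⊕b10⊕b11⊕b14⊕b15 = 0⊕0⊕1⊕1⊕1⊕1⊕1⊕1 = 0
s4: b4⊕b5⊕b6⊕b7⊕b12⊕b13⊕b14⊕b15 = 1⊕1⊕1⊕1⊕1⊕0⊕1⊕1 = 1
s8: b8⊕b9⊕b10⊕b11⊕b12⊕b13⊕b14⊕b15 = 1⊕1⊕1⊕1⊕1⊕0⊕1⊕1 = 1
Syndrome (s8...s1) = 1101 → position 13.
Flip bit 13: corrected codeword = 000111111111111
Data bits at positions 3,5,6,7,9,10,11,12,13,14,15: 01111111111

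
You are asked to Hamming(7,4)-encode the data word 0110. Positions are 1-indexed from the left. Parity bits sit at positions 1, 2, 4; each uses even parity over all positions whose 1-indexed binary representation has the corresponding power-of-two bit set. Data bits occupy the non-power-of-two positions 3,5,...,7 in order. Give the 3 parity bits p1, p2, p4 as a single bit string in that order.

Place data bits at non-power-of-two positions: b3=0, b5=1, b6=1, b7=0.
p1 = XOR of data positions {3,5,7} = 0⊕1⊕0 = 1
p2 = XOR of data positions {3,6,7} = 0⊕1⊕0 = 1
p4 = XOR of data positions {5,6,7} = 1⊕1⊕0 = 0
Parity bits p1,p2,p4 = 110

110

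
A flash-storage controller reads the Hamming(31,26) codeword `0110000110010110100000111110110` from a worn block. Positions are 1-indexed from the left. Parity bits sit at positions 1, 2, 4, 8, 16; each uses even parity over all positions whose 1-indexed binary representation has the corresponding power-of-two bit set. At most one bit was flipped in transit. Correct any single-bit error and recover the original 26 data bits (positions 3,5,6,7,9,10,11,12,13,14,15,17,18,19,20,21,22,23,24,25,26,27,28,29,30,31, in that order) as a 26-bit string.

s1: b1⊕b3⊕b5⊕b7⊕b9⊕b11⊕b13⊕b15⊕b17⊕b19⊕b21⊕b23⊕b25⊕b27⊕b29⊕b31 = 0⊕1⊕0⊕0⊕1⊕0⊕0⊕1⊕1⊕0⊕0⊕1⊕1⊕1⊕1⊕0 = 0
s2: b2⊕b3⊕b6⊕b7⊕b10⊕b11⊕b14⊕b15⊕b18⊕b19⊕b22⊕b23⊕b26⊕b27⊕b30⊕b31 = 1⊕1⊕0⊕0⊕0⊕0⊕1⊕1⊕0⊕0⊕0⊕1⊕1⊕1⊕1⊕0 = 0
s4: b4⊕b5⊕b6⊕b7⊕b12⊕b13⊕b14⊕b15⊕b20⊕b21⊕b22⊕b23⊕b28⊕b29⊕b30⊕b31 = 0⊕0⊕0⊕0⊕1⊕0⊕1⊕1⊕0⊕0⊕0⊕1⊕0⊕1⊕1⊕0 = 0
s8: b8⊕b9⊕b10⊕b11⊕b12⊕b13⊕b14⊕b15⊕b24⊕b25⊕b26⊕b27⊕b28⊕b29⊕b30⊕b31 = 1⊕1⊕0⊕0⊕1⊕0⊕1⊕1⊕1⊕1⊕1⊕1⊕0⊕1⊕1⊕0 = 1
s16: b16⊕b17⊕b18⊕b19⊕b20⊕b21⊕b22⊕b23⊕b24⊕b25⊕b26⊕b27⊕b28⊕b29⊕b30⊕b31 = 0⊕1⊕0⊕0⊕0⊕0⊕0⊕1⊕1⊕1⊕1⊕1⊕0⊕1⊕1⊕0 = 0
Syndrome (s16...s1) = 01000 → position 8.
Flip bit 8: corrected codeword = 0110000010010110100000111110110
Data bits at positions 3,5,6,7,9,10,11,12,13,14,15,17,18,19,20,21,22,23,24,25,26,27,28,29,30,31: 10001001011100000111110110

10001001011100000111110110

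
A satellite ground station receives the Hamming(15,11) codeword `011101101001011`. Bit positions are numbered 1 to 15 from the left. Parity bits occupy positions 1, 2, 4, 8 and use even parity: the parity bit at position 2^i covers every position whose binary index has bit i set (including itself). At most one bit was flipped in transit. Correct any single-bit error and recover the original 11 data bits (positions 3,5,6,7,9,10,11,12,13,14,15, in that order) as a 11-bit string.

10111001011

s1: b1⊕b3⊕b5⊕b7⊕b9⊕b11⊕b13⊕b15 = 0⊕1⊕0⊕1⊕1⊕0⊕0⊕1 = 0
s2: b2⊕b3⊕b6⊕b7⊕b10⊕b11⊕b14⊕b15 = 1⊕1⊕1⊕1⊕0⊕0⊕1⊕1 = 0
s4: b4⊕b5⊕b6⊕b7⊕b12⊕b13⊕b14⊕b15 = 1⊕0⊕1⊕1⊕1⊕0⊕1⊕1 = 0
s8: b8⊕b9⊕b10⊕b11⊕b12⊕b13⊕b14⊕b15 = 0⊕1⊕0⊕0⊕1⊕0⊕1⊕1 = 0
Syndrome (s8...s1) = 0000 → position 0 (no error).
No correction needed.
Data bits at positions 3,5,6,7,9,10,11,12,13,14,15: 10111001011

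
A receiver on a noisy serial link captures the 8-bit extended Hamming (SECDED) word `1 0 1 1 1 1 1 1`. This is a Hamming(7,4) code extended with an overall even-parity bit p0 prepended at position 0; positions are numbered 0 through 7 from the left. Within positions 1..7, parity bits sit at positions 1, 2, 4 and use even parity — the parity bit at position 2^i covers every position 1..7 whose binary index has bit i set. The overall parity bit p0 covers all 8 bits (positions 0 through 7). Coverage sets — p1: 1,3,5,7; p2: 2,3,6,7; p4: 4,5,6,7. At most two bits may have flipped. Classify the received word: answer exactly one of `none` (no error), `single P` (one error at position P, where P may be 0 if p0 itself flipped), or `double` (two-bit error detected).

s1: b1⊕b3⊕b5⊕b7 = 0⊕1⊕1⊕1 = 1
s2: b2⊕b3⊕b6⊕b7 = 1⊕1⊕1⊕1 = 0
s4: b4⊕b5⊕b6⊕b7 = 1⊕1⊕1⊕1 = 0
Syndrome (s4...s1) = 001 → position 1.
Overall parity (XOR of all 8 bits, including p0): 1⊕0⊕1⊕1⊕1⊕1⊕1⊕1 = 1
Overall=1, syndrome position=1 → single-bit error at position 1.

single 1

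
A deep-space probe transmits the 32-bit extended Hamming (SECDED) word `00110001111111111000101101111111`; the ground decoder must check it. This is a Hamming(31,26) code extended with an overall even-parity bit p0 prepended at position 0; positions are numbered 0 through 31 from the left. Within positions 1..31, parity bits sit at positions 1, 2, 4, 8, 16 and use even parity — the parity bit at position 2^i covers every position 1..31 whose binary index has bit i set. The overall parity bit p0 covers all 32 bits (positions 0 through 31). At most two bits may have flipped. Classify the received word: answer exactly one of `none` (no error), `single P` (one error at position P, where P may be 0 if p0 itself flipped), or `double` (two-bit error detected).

double

s1: b1⊕b3⊕b5⊕b7⊕b9⊕b11⊕b13⊕b15⊕b17⊕b19⊕b21⊕b23⊕b25⊕b27⊕b29⊕b31 = 0⊕1⊕0⊕1⊕1⊕1⊕1⊕1⊕0⊕0⊕0⊕1⊕1⊕1⊕1⊕1 = 1
s2: b2⊕b3⊕b6⊕b7⊕b10⊕b11⊕b14⊕b15⊕b18⊕b19⊕b22⊕b23⊕b26⊕b27⊕b30⊕b31 = 1⊕1⊕0⊕1⊕1⊕1⊕1⊕1⊕0⊕0⊕1⊕1⊕1⊕1⊕1⊕1 = 1
s4: b4⊕b5⊕b6⊕b7⊕b12⊕b13⊕b14⊕b15⊕b20⊕b21⊕b22⊕b23⊕b28⊕b29⊕b30⊕b31 = 0⊕0⊕0⊕1⊕1⊕1⊕1⊕1⊕1⊕0⊕1⊕1⊕1⊕1⊕1⊕1 = 0
s8: b8⊕b9⊕b10⊕b11⊕b12⊕b13⊕b14⊕b15⊕b24⊕b25⊕b26⊕b27⊕b28⊕b29⊕b30⊕b31 = 1⊕1⊕1⊕1⊕1⊕1⊕1⊕1⊕0⊕1⊕1⊕1⊕1⊕1⊕1⊕1 = 1
s16: b16⊕b17⊕b18⊕b19⊕b20⊕b21⊕b22⊕b23⊕b24⊕b25⊕b26⊕b27⊕b28⊕b29⊕b30⊕b31 = 1⊕0⊕0⊕0⊕1⊕0⊕1⊕1⊕0⊕1⊕1⊕1⊕1⊕1⊕1⊕1 = 1
Syndrome (s16...s1) = 11011 → position 27.
Overall parity (XOR of all 32 bits, including p0): 0⊕0⊕1⊕1⊕0⊕0⊕0⊕1⊕1⊕1⊕1⊕1⊕1⊕1⊕1⊕1⊕1⊕0⊕0⊕0⊕1⊕0⊕1⊕1⊕0⊕1⊕1⊕1⊕1⊕1⊕1⊕1 = 0
Overall=0, syndrome position=27 → double-bit error detected (uncorrectable).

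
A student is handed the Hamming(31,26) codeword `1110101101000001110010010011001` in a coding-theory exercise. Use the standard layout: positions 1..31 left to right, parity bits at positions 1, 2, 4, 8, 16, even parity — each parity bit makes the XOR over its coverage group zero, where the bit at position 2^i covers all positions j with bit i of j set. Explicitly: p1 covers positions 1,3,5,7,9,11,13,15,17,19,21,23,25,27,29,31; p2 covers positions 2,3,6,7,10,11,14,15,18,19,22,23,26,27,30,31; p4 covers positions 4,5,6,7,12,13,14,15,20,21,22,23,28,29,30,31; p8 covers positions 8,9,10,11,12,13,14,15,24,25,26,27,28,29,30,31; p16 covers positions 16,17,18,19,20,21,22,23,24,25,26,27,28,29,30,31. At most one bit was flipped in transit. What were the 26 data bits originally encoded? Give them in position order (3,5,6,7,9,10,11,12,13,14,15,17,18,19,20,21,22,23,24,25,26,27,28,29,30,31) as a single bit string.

s1: b1⊕b3⊕b5⊕b7⊕b9⊕b11⊕b13⊕b15⊕b17⊕b19⊕b21⊕b23⊕b25⊕b27⊕b29⊕b31 = 1⊕1⊕1⊕1⊕0⊕0⊕0⊕0⊕1⊕0⊕1⊕0⊕0⊕1⊕0⊕1 = 0
s2: b2⊕b3⊕b6⊕b7⊕b10⊕b11⊕b14⊕b15⊕b18⊕b19⊕b22⊕b23⊕b26⊕b27⊕b30⊕b31 = 1⊕1⊕0⊕1⊕1⊕0⊕0⊕0⊕1⊕0⊕0⊕0⊕0⊕1⊕0⊕1 = 1
s4: b4⊕b5⊕b6⊕b7⊕b12⊕b13⊕b14⊕b15⊕b20⊕b21⊕b22⊕b23⊕b28⊕b29⊕b30⊕b31 = 0⊕1⊕0⊕1⊕0⊕0⊕0⊕0⊕0⊕1⊕0⊕0⊕1⊕0⊕0⊕1 = 1
s8: b8⊕b9⊕b10⊕b11⊕b12⊕b13⊕b14⊕b15⊕b24⊕b25⊕b26⊕b27⊕b28⊕b29⊕b30⊕b31 = 1⊕0⊕1⊕0⊕0⊕0⊕0⊕0⊕1⊕0⊕0⊕1⊕1⊕0⊕0⊕1 = 0
s16: b16⊕b17⊕b18⊕b19⊕b20⊕b21⊕b22⊕b23⊕b24⊕b25⊕b26⊕b27⊕b28⊕b29⊕b30⊕b31 = 1⊕1⊕1⊕0⊕0⊕1⊕0⊕0⊕1⊕0⊕0⊕1⊕1⊕0⊕0⊕1 = 0
Syndrome (s16...s1) = 00110 → position 6.
Flip bit 6: corrected codeword = 1110111101000001110010010011001
Data bits at positions 3,5,6,7,9,10,11,12,13,14,15,17,18,19,20,21,22,23,24,25,26,27,28,29,30,31: 11110100000110010010011001

11110100000110010010011001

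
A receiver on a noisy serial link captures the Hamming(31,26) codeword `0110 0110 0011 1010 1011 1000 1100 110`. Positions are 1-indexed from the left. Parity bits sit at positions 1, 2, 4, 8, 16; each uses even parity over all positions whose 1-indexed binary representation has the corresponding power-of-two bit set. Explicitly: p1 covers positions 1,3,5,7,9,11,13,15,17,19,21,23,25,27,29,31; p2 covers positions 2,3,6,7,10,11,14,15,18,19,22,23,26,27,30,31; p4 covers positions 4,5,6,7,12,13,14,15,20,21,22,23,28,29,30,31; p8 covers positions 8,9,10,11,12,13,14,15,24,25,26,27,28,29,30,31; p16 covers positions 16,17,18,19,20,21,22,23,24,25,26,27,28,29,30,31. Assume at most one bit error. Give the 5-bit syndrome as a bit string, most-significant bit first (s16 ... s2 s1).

00110

s1: b1⊕b3⊕b5⊕b7⊕b9⊕b11⊕b13⊕b15⊕b17⊕b19⊕b21⊕b23⊕b25⊕b27⊕b29⊕b31 = 0⊕1⊕0⊕1⊕0⊕1⊕1⊕1⊕1⊕1⊕1⊕0⊕1⊕0⊕1⊕0 = 0
s2: b2⊕b3⊕b6⊕b7⊕b10⊕b11⊕b14⊕b15⊕b18⊕b19⊕b22⊕b23⊕b26⊕b27⊕b30⊕b31 = 1⊕1⊕1⊕1⊕0⊕1⊕0⊕1⊕0⊕1⊕0⊕0⊕1⊕0⊕1⊕0 = 1
s4: b4⊕b5⊕b6⊕b7⊕b12⊕b13⊕b14⊕b15⊕b20⊕b21⊕b22⊕b23⊕b28⊕b29⊕b30⊕b31 = 0⊕0⊕1⊕1⊕1⊕1⊕0⊕1⊕1⊕1⊕0⊕0⊕0⊕1⊕1⊕0 = 1
s8: b8⊕b9⊕b10⊕b11⊕b12⊕b13⊕b14⊕b15⊕b24⊕b25⊕b26⊕b27⊕b28⊕b29⊕b30⊕b31 = 0⊕0⊕0⊕1⊕1⊕1⊕0⊕1⊕0⊕1⊕1⊕0⊕0⊕1⊕1⊕0 = 0
s16: b16⊕b17⊕b18⊕b19⊕b20⊕b21⊕b22⊕b23⊕b24⊕b25⊕b26⊕b27⊕b28⊕b29⊕b30⊕b31 = 0⊕1⊕0⊕1⊕1⊕1⊕0⊕0⊕0⊕1⊕1⊕0⊕0⊕1⊕1⊕0 = 0
Syndrome (s16...s1) = 00110 → position 6.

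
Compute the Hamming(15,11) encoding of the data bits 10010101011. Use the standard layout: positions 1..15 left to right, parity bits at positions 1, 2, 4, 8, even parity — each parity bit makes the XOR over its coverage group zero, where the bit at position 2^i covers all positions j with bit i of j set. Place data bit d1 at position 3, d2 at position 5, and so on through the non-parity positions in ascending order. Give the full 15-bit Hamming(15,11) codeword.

Place data bits at non-power-of-two positions: b3=1, b5=0, b6=0, b7=1, b9=0, b10=1, b11=0, b12=1, b13=0, b14=1, b15=1.
p1 = XOR of data positions {3,5,7,9,11,13,15} = 1⊕0⊕1⊕0⊕0⊕0⊕1 = 1
p2 = XOR of data positions {3,6,7,10,11,14,15} = 1⊕0⊕1⊕1⊕0⊕1⊕1 = 1
p4 = XOR of data positions {5,6,7,12,13,14,15} = 0⊕0⊕1⊕1⊕0⊕1⊕1 = 0
p8 = XOR of data positions {9,10,11,12,13,14,15} = 0⊕1⊕0⊕1⊕0⊕1⊕1 = 0
Codeword b1..b15 = 111000100101011

111000100101011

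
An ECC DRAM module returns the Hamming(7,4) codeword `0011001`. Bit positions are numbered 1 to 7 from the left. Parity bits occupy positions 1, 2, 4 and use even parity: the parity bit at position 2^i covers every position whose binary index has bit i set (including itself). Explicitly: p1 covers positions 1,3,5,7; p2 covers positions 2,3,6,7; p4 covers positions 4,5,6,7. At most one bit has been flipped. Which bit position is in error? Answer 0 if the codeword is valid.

s1: b1⊕b3⊕b5⊕b7 = 0⊕1⊕0⊕1 = 0
s2: b2⊕b3⊕b6⊕b7 = 0⊕1⊕0⊕1 = 0
s4: b4⊕b5⊕b6⊕b7 = 1⊕0⊕0⊕1 = 0
Syndrome (s4...s1) = 000 → position 0 (no error).

0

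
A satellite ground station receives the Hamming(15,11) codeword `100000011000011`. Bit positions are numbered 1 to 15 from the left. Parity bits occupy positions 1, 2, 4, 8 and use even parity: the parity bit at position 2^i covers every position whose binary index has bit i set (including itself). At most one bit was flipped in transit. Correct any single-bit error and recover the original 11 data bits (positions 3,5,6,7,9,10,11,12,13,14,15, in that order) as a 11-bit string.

00001000011

s1: b1⊕b3⊕b5⊕b7⊕b9⊕b11⊕b13⊕b15 = 1⊕0⊕0⊕0⊕1⊕0⊕0⊕1 = 1
s2: b2⊕b3⊕b6⊕b7⊕b10⊕b11⊕b14⊕b15 = 0⊕0⊕0⊕0⊕0⊕0⊕1⊕1 = 0
s4: b4⊕b5⊕b6⊕b7⊕b12⊕b13⊕b14⊕b15 = 0⊕0⊕0⊕0⊕0⊕0⊕1⊕1 = 0
s8: b8⊕b9⊕b10⊕b11⊕b12⊕b13⊕b14⊕b15 = 1⊕1⊕0⊕0⊕0⊕0⊕1⊕1 = 0
Syndrome (s8...s1) = 0001 → position 1.
Flip bit 1: corrected codeword = 000000011000011
Data bits at positions 3,5,6,7,9,10,11,12,13,14,15: 00001000011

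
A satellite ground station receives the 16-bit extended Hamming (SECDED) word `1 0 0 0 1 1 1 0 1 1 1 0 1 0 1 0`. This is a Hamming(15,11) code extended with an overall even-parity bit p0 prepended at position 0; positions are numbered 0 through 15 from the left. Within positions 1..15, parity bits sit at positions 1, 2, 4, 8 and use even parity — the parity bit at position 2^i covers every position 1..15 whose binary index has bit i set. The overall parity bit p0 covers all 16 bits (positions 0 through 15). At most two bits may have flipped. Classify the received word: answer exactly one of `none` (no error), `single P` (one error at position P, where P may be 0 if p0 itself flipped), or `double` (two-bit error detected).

single 14

s1: b1⊕b3⊕b5⊕b7⊕b9⊕b11⊕b13⊕b15 = 0⊕0⊕1⊕0⊕1⊕0⊕0⊕0 = 0
s2: b2⊕b3⊕b6⊕b7⊕b10⊕b11⊕b14⊕b15 = 0⊕0⊕1⊕0⊕1⊕0⊕1⊕0 = 1
s4: b4⊕b5⊕b6⊕b7⊕b12⊕b13⊕b14⊕b15 = 1⊕1⊕1⊕0⊕1⊕0⊕1⊕0 = 1
s8: b8⊕b9⊕b10⊕b11⊕b12⊕b13⊕b14⊕b15 = 1⊕1⊕1⊕0⊕1⊕0⊕1⊕0 = 1
Syndrome (s8...s1) = 1110 → position 14.
Overall parity (XOR of all 16 bits, including p0): 1⊕0⊕0⊕0⊕1⊕1⊕1⊕0⊕1⊕1⊕1⊕0⊕1⊕0⊕1⊕0 = 1
Overall=1, syndrome position=14 → single-bit error at position 14.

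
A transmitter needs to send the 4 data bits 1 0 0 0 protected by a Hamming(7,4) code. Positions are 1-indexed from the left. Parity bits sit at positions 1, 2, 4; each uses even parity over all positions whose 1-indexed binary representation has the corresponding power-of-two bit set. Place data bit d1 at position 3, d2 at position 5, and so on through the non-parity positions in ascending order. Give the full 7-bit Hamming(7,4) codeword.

1110000

Place data bits at non-power-of-two positions: b3=1, b5=0, b6=0, b7=0.
p1 = XOR of data positions {3,5,7} = 1⊕0⊕0 = 1
p2 = XOR of data positions {3,6,7} = 1⊕0⊕0 = 1
p4 = XOR of data positions {5,6,7} = 0⊕0⊕0 = 0
Codeword b1..b7 = 1110000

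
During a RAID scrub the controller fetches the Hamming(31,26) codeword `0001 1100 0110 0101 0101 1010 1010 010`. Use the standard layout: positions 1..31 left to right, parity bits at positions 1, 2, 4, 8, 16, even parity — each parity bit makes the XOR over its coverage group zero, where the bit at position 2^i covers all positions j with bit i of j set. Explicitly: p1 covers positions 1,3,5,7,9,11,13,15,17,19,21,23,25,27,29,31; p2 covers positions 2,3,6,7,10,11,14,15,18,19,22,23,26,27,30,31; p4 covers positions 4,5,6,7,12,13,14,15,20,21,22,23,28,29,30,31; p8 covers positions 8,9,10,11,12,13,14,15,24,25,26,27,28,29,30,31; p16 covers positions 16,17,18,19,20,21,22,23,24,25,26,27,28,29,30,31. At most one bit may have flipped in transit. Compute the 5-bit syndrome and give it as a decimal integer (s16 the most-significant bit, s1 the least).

0

s1: b1⊕b3⊕b5⊕b7⊕b9⊕b11⊕b13⊕b15⊕b17⊕b19⊕b21⊕b23⊕b25⊕b27⊕b29⊕b31 = 0⊕0⊕1⊕0⊕0⊕1⊕0⊕0⊕0⊕0⊕1⊕1⊕1⊕1⊕0⊕0 = 0
s2: b2⊕b3⊕b6⊕b7⊕b10⊕b11⊕b14⊕b15⊕b18⊕b19⊕b22⊕b23⊕b26⊕b27⊕b30⊕b31 = 0⊕0⊕1⊕0⊕1⊕1⊕1⊕0⊕1⊕0⊕0⊕1⊕0⊕1⊕1⊕0 = 0
s4: b4⊕b5⊕b6⊕b7⊕b12⊕b13⊕b14⊕b15⊕b20⊕b21⊕b22⊕b23⊕b28⊕b29⊕b30⊕b31 = 1⊕1⊕1⊕0⊕0⊕0⊕1⊕0⊕1⊕1⊕0⊕1⊕0⊕0⊕1⊕0 = 0
s8: b8⊕b9⊕b10⊕b11⊕b12⊕b13⊕b14⊕b15⊕b24⊕b25⊕b26⊕b27⊕b28⊕b29⊕b30⊕b31 = 0⊕0⊕1⊕1⊕0⊕0⊕1⊕0⊕0⊕1⊕0⊕1⊕0⊕0⊕1⊕0 = 0
s16: b16⊕b17⊕b18⊕b19⊕b20⊕b21⊕b22⊕b23⊕b24⊕b25⊕b26⊕b27⊕b28⊕b29⊕b30⊕b31 = 1⊕0⊕1⊕0⊕1⊕1⊕0⊕1⊕0⊕1⊕0⊕1⊕0⊕0⊕1⊕0 = 0
Syndrome (s16...s1) = 00000 → position 0 (no error).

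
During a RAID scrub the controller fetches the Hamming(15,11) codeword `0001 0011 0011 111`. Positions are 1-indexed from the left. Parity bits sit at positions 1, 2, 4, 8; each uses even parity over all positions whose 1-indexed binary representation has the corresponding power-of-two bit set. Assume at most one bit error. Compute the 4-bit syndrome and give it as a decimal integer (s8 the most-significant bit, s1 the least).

s1: b1⊕b3⊕b5⊕b7⊕b9⊕b11⊕b13⊕b15 = 0⊕0⊕0⊕1⊕0⊕1⊕1⊕1 = 0
s2: b2⊕b3⊕b6⊕b7⊕b10⊕b11⊕b14⊕b15 = 0⊕0⊕0⊕1⊕0⊕1⊕1⊕1 = 0
s4: b4⊕b5⊕b6⊕b7⊕b12⊕b13⊕b14⊕b15 = 1⊕0⊕0⊕1⊕1⊕1⊕1⊕1 = 0
s8: b8⊕b9⊕b10⊕b11⊕b12⊕b13⊕b14⊕b15 = 1⊕0⊕0⊕1⊕1⊕1⊕1⊕1 = 0
Syndrome (s8...s1) = 0000 → position 0 (no error).

0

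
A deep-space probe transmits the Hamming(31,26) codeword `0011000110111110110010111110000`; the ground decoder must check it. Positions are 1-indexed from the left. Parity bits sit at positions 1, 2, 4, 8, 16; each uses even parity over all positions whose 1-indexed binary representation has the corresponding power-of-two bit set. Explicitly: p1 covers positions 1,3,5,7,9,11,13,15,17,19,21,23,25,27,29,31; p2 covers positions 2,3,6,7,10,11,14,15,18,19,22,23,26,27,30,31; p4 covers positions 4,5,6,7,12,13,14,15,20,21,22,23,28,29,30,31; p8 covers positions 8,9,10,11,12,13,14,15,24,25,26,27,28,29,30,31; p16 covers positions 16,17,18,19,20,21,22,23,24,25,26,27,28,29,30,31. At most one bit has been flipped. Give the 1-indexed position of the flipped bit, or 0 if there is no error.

12

s1: b1⊕b3⊕b5⊕b7⊕b9⊕b11⊕b13⊕b15⊕b17⊕b19⊕b21⊕b23⊕b25⊕b27⊕b29⊕b31 = 0⊕1⊕0⊕0⊕1⊕1⊕1⊕1⊕1⊕0⊕1⊕1⊕1⊕1⊕0⊕0 = 0
s2: b2⊕b3⊕b6⊕b7⊕b10⊕b11⊕b14⊕b15⊕b18⊕b19⊕b22⊕b23⊕b26⊕b27⊕b30⊕b31 = 0⊕1⊕0⊕0⊕0⊕1⊕1⊕1⊕1⊕0⊕0⊕1⊕1⊕1⊕0⊕0 = 0
s4: b4⊕b5⊕b6⊕b7⊕b12⊕b13⊕b14⊕b15⊕b20⊕b21⊕b22⊕b23⊕b28⊕b29⊕b30⊕b31 = 1⊕0⊕0⊕0⊕1⊕1⊕1⊕1⊕0⊕1⊕0⊕1⊕0⊕0⊕0⊕0 = 1
s8: b8⊕b9⊕b10⊕b11⊕b12⊕b13⊕b14⊕b15⊕b24⊕b25⊕b26⊕b27⊕b28⊕b29⊕b30⊕b31 = 1⊕1⊕0⊕1⊕1⊕1⊕1⊕1⊕1⊕1⊕1⊕1⊕0⊕0⊕0⊕0 = 1
s16: b16⊕b17⊕b18⊕b19⊕b20⊕b21⊕b22⊕b23⊕b24⊕b25⊕b26⊕b27⊕b28⊕b29⊕b30⊕b31 = 0⊕1⊕1⊕0⊕0⊕1⊕0⊕1⊕1⊕1⊕1⊕1⊕0⊕0⊕0⊕0 = 0
Syndrome (s16...s1) = 01100 → position 12.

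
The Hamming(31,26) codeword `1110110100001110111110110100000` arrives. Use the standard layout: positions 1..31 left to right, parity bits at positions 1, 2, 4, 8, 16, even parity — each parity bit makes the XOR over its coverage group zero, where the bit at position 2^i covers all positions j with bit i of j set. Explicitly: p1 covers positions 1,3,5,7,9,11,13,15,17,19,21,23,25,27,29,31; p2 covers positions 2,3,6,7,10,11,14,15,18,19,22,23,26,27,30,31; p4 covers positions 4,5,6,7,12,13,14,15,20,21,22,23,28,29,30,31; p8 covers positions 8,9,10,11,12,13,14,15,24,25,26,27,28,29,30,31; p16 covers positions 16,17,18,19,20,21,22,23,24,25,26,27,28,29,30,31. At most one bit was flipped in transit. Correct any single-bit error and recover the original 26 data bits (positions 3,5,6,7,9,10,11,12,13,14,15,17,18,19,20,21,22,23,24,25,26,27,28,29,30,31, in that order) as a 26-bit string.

s1: b1⊕b3⊕b5⊕b7⊕b9⊕b11⊕b13⊕b15⊕b17⊕b19⊕b21⊕b23⊕b25⊕b27⊕b29⊕b31 = 1⊕1⊕1⊕0⊕0⊕0⊕1⊕1⊕1⊕1⊕1⊕1⊕0⊕0⊕0⊕0 = 1
s2: b2⊕b3⊕b6⊕b7⊕b10⊕b11⊕b14⊕b15⊕b18⊕b19⊕b22⊕b23⊕b26⊕b27⊕b30⊕b31 = 1⊕1⊕1⊕0⊕0⊕0⊕1⊕1⊕1⊕1⊕0⊕1⊕1⊕0⊕0⊕0 = 1
s4: b4⊕b5⊕b6⊕b7⊕b12⊕b13⊕b14⊕b15⊕b20⊕b21⊕b22⊕b23⊕b28⊕b29⊕b30⊕b31 = 0⊕1⊕1⊕0⊕0⊕1⊕1⊕1⊕1⊕1⊕0⊕1⊕0⊕0⊕0⊕0 = 0
s8: b8⊕b9⊕b10⊕b11⊕b12⊕b13⊕b14⊕b15⊕b24⊕b25⊕b26⊕b27⊕b28⊕b29⊕b30⊕b31 = 1⊕0⊕0⊕0⊕0⊕1⊕1⊕1⊕1⊕0⊕1⊕0⊕0⊕0⊕0⊕0 = 0
s16: b16⊕b17⊕b18⊕b19⊕b20⊕b21⊕b22⊕b23⊕b24⊕b25⊕b26⊕b27⊕b28⊕b29⊕b30⊕b31 = 0⊕1⊕1⊕1⊕1⊕1⊕0⊕1⊕1⊕0⊕1⊕0⊕0⊕0⊕0⊕0 = 0
Syndrome (s16...s1) = 00011 → position 3.
Flip bit 3: corrected codeword = 1100110100001110111110110100000
Data bits at positions 3,5,6,7,9,10,11,12,13,14,15,17,18,19,20,21,22,23,24,25,26,27,28,29,30,31: 01100000111111110110100000

01100000111111110110100000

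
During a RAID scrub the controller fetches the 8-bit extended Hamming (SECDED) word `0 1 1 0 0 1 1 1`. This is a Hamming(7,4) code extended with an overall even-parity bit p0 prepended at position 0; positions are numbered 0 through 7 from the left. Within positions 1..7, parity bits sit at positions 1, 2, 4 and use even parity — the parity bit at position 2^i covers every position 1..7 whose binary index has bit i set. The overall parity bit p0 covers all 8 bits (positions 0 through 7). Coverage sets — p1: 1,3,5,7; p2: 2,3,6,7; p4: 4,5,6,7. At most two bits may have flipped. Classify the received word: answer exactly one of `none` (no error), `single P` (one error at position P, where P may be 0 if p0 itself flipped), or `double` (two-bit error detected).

s1: b1⊕b3⊕b5⊕b7 = 1⊕0⊕1⊕1 = 1
s2: b2⊕b3⊕b6⊕b7 = 1⊕0⊕1⊕1 = 1
s4: b4⊕b5⊕b6⊕b7 = 0⊕1⊕1⊕1 = 1
Syndrome (s4...s1) = 111 → position 7.
Overall parity (XOR of all 8 bits, including p0): 0⊕1⊕1⊕0⊕0⊕1⊕1⊕1 = 1
Overall=1, syndrome position=7 → single-bit error at position 7.

single 7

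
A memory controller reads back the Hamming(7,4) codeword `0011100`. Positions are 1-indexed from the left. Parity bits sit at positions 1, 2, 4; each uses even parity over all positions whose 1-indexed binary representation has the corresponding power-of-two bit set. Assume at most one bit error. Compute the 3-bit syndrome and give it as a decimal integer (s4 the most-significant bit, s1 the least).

s1: b1⊕b3⊕b5⊕b7 = 0⊕1⊕1⊕0 = 0
s2: b2⊕b3⊕b6⊕b7 = 0⊕1⊕0⊕0 = 1
s4: b4⊕b5⊕b6⊕b7 = 1⊕1⊕0⊕0 = 0
Syndrome (s4...s1) = 010 → position 2.

2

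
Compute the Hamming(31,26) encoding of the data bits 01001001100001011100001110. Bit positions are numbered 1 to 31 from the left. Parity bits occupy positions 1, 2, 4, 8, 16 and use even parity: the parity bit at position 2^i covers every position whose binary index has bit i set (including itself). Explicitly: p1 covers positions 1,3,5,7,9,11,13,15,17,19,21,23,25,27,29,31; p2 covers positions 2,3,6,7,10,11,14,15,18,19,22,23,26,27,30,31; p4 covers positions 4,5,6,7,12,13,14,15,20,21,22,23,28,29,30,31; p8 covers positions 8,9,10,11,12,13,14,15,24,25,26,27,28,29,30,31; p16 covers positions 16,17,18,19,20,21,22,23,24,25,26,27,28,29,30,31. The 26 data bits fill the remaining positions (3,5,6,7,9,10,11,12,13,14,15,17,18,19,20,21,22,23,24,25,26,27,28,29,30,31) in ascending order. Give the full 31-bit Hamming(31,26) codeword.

1001100010011001001011100001110

Place data bits at non-power-of-two positions: b3=0, b5=1, b6=0, b7=0, b9=1, b10=0, b11=0, b12=1, b13=1, b14=0, b15=0, b17=0, b18=0, b19=1, b20=0, b21=1, b22=1, b23=1, b24=0, b25=0, b26=0, b27=0, b28=1, b29=1, b30=1, b31=0.
p1 = XOR of data positions {3,5,7,9,11,13,15,17,19,21,23,25,27,29,31} = 0⊕1⊕0⊕1⊕0⊕1⊕0⊕0⊕1⊕1⊕1⊕0⊕0⊕1⊕0 = 1
p2 = XOR of data positions {3,6,7,10,11,14,15,18,19,22,23,26,27,30,31} = 0⊕0⊕0⊕0⊕0⊕0⊕0⊕0⊕1⊕1⊕1⊕0⊕0⊕1⊕0 = 0
p4 = XOR of data positions {5,6,7,12,13,14,15,20,21,22,23,28,29,30,31} = 1⊕0⊕0⊕1⊕1⊕0⊕0⊕0⊕1⊕1⊕1⊕1⊕1⊕1⊕0 = 1
p8 = XOR of data positions {9,10,11,12,13,14,15,24,25,26,27,28,29,30,31} = 1⊕0⊕0⊕1⊕1⊕0⊕0⊕0⊕0⊕0⊕0⊕1⊕1⊕1⊕0 = 0
p16 = XOR of data positions {17,18,19,20,21,22,23,24,25,26,27,28,29,30,31} = 0⊕0⊕1⊕0⊕1⊕1⊕1⊕0⊕0⊕0⊕0⊕1⊕1⊕1⊕0 = 1
Codeword b1..b31 = 1001100010011001001011100001110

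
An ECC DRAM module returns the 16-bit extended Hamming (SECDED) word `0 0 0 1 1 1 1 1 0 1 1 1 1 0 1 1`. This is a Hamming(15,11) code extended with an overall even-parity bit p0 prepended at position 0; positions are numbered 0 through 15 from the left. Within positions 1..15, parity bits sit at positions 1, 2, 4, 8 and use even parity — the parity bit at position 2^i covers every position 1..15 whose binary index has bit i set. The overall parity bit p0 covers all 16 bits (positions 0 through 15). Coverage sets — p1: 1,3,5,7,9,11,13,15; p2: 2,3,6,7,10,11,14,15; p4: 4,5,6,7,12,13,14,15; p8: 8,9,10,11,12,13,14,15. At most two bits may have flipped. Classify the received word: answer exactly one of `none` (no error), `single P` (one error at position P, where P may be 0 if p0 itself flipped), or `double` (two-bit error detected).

s1: b1⊕b3⊕b5⊕b7⊕b9⊕b11⊕b13⊕b15 = 0⊕1⊕1⊕1⊕1⊕1⊕0⊕1 = 0
s2: b2⊕b3⊕b6⊕b7⊕b10⊕b11⊕b14⊕b15 = 0⊕1⊕1⊕1⊕1⊕1⊕1⊕1 = 1
s4: b4⊕b5⊕b6⊕b7⊕b12⊕b13⊕b14⊕b15 = 1⊕1⊕1⊕1⊕1⊕0⊕1⊕1 = 1
s8: b8⊕b9⊕b10⊕b11⊕b12⊕b13⊕b14⊕b15 = 0⊕1⊕1⊕1⊕1⊕0⊕1⊕1 = 0
Syndrome (s8...s1) = 0110 → position 6.
Overall parity (XOR of all 16 bits, including p0): 0⊕0⊕0⊕1⊕1⊕1⊕1⊕1⊕0⊕1⊕1⊕1⊕1⊕0⊕1⊕1 = 1
Overall=1, syndrome position=6 → single-bit error at position 6.

single 6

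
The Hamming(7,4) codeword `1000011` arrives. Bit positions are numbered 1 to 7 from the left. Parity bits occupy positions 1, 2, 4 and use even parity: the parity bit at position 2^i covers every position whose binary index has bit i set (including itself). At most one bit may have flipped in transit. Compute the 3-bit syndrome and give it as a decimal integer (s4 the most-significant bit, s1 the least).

s1: b1⊕b3⊕b5⊕b7 = 1⊕0⊕0⊕1 = 0
s2: b2⊕b3⊕b6⊕b7 = 0⊕0⊕1⊕1 = 0
s4: b4⊕b5⊕b6⊕b7 = 0⊕0⊕1⊕1 = 0
Syndrome (s4...s1) = 000 → position 0 (no error).

0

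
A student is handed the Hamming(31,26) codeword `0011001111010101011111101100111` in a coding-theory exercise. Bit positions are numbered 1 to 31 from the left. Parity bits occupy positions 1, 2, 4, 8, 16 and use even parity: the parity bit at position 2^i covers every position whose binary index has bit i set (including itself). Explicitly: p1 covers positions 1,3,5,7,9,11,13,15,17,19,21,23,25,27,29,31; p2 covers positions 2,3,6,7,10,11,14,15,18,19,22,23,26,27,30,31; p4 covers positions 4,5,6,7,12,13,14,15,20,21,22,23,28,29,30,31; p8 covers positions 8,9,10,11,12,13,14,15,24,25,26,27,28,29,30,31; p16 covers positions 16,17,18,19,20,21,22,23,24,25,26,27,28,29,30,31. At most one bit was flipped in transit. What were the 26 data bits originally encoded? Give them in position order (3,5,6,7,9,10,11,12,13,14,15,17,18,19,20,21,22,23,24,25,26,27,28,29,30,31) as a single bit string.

10001101010011111101100111

s1: b1⊕b3⊕b5⊕b7⊕b9⊕b11⊕b13⊕b15⊕b17⊕b19⊕b21⊕b23⊕b25⊕b27⊕b29⊕b31 = 0⊕1⊕0⊕1⊕1⊕0⊕0⊕0⊕0⊕1⊕1⊕1⊕1⊕0⊕1⊕1 = 1
s2: b2⊕b3⊕b6⊕b7⊕b10⊕b11⊕b14⊕b15⊕b18⊕b19⊕b22⊕b23⊕b26⊕b27⊕b30⊕b31 = 0⊕1⊕0⊕1⊕1⊕0⊕1⊕0⊕1⊕1⊕1⊕1⊕1⊕0⊕1⊕1 = 1
s4: b4⊕b5⊕b6⊕b7⊕b12⊕b13⊕b14⊕b15⊕b20⊕b21⊕b22⊕b23⊕b28⊕b29⊕b30⊕b31 = 1⊕0⊕0⊕1⊕1⊕0⊕1⊕0⊕1⊕1⊕1⊕1⊕0⊕1⊕1⊕1 = 1
s8: b8⊕b9⊕b10⊕b11⊕b12⊕b13⊕b14⊕b15⊕b24⊕b25⊕b26⊕b27⊕b28⊕b29⊕b30⊕b31 = 1⊕1⊕1⊕0⊕1⊕0⊕1⊕0⊕0⊕1⊕1⊕0⊕0⊕1⊕1⊕1 = 0
s16: b16⊕b17⊕b18⊕b19⊕b20⊕b21⊕b22⊕b23⊕b24⊕b25⊕b26⊕b27⊕b28⊕b29⊕b30⊕b31 = 1⊕0⊕1⊕1⊕1⊕1⊕1⊕1⊕0⊕1⊕1⊕0⊕0⊕1⊕1⊕1 = 0
Syndrome (s16...s1) = 00111 → position 7.
Flip bit 7: corrected codeword = 0011000111010101011111101100111
Data bits at positions 3,5,6,7,9,10,11,12,13,14,15,17,18,19,20,21,22,23,24,25,26,27,28,29,30,31: 10001101010011111101100111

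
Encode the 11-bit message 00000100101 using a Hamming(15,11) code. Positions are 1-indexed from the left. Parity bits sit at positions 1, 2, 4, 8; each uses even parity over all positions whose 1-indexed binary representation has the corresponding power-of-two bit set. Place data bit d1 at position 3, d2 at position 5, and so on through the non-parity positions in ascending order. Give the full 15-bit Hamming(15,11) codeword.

000000010100101

Place data bits at non-power-of-two positions: b3=0, b5=0, b6=0, b7=0, b9=0, b10=1, b11=0, b12=0, b13=1, b14=0, b15=1.
p1 = XOR of data positions {3,5,7,9,11,13,15} = 0⊕0⊕0⊕0⊕0⊕1⊕1 = 0
p2 = XOR of data positions {3,6,7,10,11,14,15} = 0⊕0⊕0⊕1⊕0⊕0⊕1 = 0
p4 = XOR of data positions {5,6,7,12,13,14,15} = 0⊕0⊕0⊕0⊕1⊕0⊕1 = 0
p8 = XOR of data positions {9,10,11,12,13,14,15} = 0⊕1⊕0⊕0⊕1⊕0⊕1 = 1
Codeword b1..b15 = 000000010100101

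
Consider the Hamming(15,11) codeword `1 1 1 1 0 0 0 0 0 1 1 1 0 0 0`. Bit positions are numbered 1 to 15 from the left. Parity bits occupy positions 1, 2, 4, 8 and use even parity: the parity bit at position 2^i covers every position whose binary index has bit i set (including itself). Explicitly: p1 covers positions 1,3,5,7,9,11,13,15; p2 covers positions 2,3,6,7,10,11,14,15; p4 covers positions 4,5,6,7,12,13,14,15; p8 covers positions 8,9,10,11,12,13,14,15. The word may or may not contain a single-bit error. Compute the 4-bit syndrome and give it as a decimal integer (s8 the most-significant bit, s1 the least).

s1: b1⊕b3⊕b5⊕b7⊕b9⊕b11⊕b13⊕b15 = 1⊕1⊕0⊕0⊕0⊕1⊕0⊕0 = 1
s2: b2⊕b3⊕b6⊕b7⊕b10⊕b11⊕b14⊕b15 = 1⊕1⊕0⊕0⊕1⊕1⊕0⊕0 = 0
s4: b4⊕b5⊕b6⊕b7⊕b12⊕b13⊕b14⊕b15 = 1⊕0⊕0⊕0⊕1⊕0⊕0⊕0 = 0
s8: b8⊕b9⊕b10⊕b11⊕b12⊕b13⊕b14⊕b15 = 0⊕0⊕1⊕1⊕1⊕0⊕0⊕0 = 1
Syndrome (s8...s1) = 1001 → position 9.

9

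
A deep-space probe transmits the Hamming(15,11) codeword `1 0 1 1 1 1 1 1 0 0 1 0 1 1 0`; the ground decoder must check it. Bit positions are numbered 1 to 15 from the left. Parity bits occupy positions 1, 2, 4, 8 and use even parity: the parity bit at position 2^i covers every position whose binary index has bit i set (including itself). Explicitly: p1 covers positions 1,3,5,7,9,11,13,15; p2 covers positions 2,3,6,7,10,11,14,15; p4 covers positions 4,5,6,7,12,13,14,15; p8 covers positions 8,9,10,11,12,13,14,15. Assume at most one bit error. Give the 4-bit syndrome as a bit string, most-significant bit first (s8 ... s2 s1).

s1: b1⊕b3⊕b5⊕b7⊕b9⊕b11⊕b13⊕b15 = 1⊕1⊕1⊕1⊕0⊕1⊕1⊕0 = 0
s2: b2⊕b3⊕b6⊕b7⊕b10⊕b11⊕b14⊕b15 = 0⊕1⊕1⊕1⊕0⊕1⊕1⊕0 = 1
s4: b4⊕b5⊕b6⊕b7⊕b12⊕b13⊕b14⊕b15 = 1⊕1⊕1⊕1⊕0⊕1⊕1⊕0 = 0
s8: b8⊕b9⊕b10⊕b11⊕b12⊕b13⊕b14⊕b15 = 1⊕0⊕0⊕1⊕0⊕1⊕1⊕0 = 0
Syndrome (s8...s1) = 0010 → position 2.

0010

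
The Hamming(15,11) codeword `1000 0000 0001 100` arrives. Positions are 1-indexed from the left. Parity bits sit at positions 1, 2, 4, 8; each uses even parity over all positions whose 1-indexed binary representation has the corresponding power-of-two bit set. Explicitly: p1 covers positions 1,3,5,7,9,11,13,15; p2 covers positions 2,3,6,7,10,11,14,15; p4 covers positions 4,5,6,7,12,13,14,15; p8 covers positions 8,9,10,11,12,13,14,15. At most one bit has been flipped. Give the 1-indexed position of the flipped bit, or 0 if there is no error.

0

s1: b1⊕b3⊕b5⊕b7⊕b9⊕b11⊕b13⊕b15 = 1⊕0⊕0⊕0⊕0⊕0⊕1⊕0 = 0
s2: b2⊕b3⊕b6⊕b7⊕b10⊕b11⊕b14⊕b15 = 0⊕0⊕0⊕0⊕0⊕0⊕0⊕0 = 0
s4: b4⊕b5⊕b6⊕b7⊕b12⊕b13⊕b14⊕b15 = 0⊕0⊕0⊕0⊕1⊕1⊕0⊕0 = 0
s8: b8⊕b9⊕b10⊕b11⊕b12⊕b13⊕b14⊕b15 = 0⊕0⊕0⊕0⊕1⊕1⊕0⊕0 = 0
Syndrome (s8...s1) = 0000 → position 0 (no error).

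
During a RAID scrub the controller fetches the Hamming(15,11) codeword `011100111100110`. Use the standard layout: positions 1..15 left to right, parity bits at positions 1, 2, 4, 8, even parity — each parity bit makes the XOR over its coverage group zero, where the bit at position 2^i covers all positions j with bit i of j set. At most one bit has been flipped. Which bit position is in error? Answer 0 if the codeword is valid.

s1: b1⊕b3⊕b5⊕b7⊕b9⊕b11⊕b13⊕b15 = 0⊕1⊕0⊕1⊕1⊕0⊕1⊕0 = 0
s2: b2⊕b3⊕b6⊕b7⊕b10⊕b11⊕b14⊕b15 = 1⊕1⊕0⊕1⊕1⊕0⊕1⊕0 = 1
s4: b4⊕b5⊕b6⊕b7⊕b12⊕b13⊕b14⊕b15 = 1⊕0⊕0⊕1⊕0⊕1⊕1⊕0 = 0
s8: b8⊕b9⊕b10⊕b11⊕b12⊕b13⊕b14⊕b15 = 1⊕1⊕1⊕0⊕0⊕1⊕1⊕0 = 1
Syndrome (s8...s1) = 1010 → position 10.

10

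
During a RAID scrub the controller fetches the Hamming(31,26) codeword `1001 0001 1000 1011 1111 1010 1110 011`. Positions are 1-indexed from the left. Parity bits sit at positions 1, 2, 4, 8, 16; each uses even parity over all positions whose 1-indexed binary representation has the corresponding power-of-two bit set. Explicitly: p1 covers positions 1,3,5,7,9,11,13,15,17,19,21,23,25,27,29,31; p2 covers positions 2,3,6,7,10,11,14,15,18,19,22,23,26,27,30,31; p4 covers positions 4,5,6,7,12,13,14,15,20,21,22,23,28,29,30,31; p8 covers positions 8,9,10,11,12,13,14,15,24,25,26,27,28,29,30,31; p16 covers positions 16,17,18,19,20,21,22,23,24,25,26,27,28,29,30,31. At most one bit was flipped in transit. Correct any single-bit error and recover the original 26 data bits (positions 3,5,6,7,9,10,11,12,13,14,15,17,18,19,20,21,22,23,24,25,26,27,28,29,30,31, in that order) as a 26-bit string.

s1: b1⊕b3⊕b5⊕b7⊕b9⊕b11⊕b13⊕b15⊕b17⊕b19⊕b21⊕b23⊕b25⊕b27⊕b29⊕b31 = 1⊕0⊕0⊕0⊕1⊕0⊕1⊕1⊕1⊕1⊕1⊕1⊕1⊕1⊕0⊕1 = 1
s2: b2⊕b3⊕b6⊕b7⊕b10⊕b11⊕b14⊕b15⊕b18⊕b19⊕b22⊕b23⊕b26⊕b27⊕b30⊕b31 = 0⊕0⊕0⊕0⊕0⊕0⊕0⊕1⊕1⊕1⊕0⊕1⊕1⊕1⊕1⊕1 = 0
s4: b4⊕b5⊕b6⊕b7⊕b12⊕b13⊕b14⊕b15⊕b20⊕b21⊕b22⊕b23⊕b28⊕b29⊕b30⊕b31 = 1⊕0⊕0⊕0⊕0⊕1⊕0⊕1⊕1⊕1⊕0⊕1⊕0⊕0⊕1⊕1 = 0
s8: b8⊕b9⊕b10⊕b11⊕b12⊕b13⊕b14⊕b15⊕b24⊕b25⊕b26⊕b27⊕b28⊕b29⊕b30⊕b31 = 1⊕1⊕0⊕0⊕0⊕1⊕0⊕1⊕0⊕1⊕1⊕1⊕0⊕0⊕1⊕1 = 1
s16: b16⊕b17⊕b18⊕b19⊕b20⊕b21⊕b22⊕b23⊕b24⊕b25⊕b26⊕b27⊕b28⊕b29⊕b30⊕b31 = 1⊕1⊕1⊕1⊕1⊕1⊕0⊕1⊕0⊕1⊕1⊕1⊕0⊕0⊕1⊕1 = 0
Syndrome (s16...s1) = 01001 → position 9.
Flip bit 9: corrected codeword = 1001000100001011111110101110011
Data bits at positions 3,5,6,7,9,10,11,12,13,14,15,17,18,19,20,21,22,23,24,25,26,27,28,29,30,31: 00000000101111110101110011

00000000101111110101110011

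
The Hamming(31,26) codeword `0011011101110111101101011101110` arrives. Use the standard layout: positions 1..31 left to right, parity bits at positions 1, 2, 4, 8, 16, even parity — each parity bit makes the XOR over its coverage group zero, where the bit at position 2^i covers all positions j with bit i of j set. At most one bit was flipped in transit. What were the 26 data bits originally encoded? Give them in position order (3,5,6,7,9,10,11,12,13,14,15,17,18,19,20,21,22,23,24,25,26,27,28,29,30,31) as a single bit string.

s1: b1⊕b3⊕b5⊕b7⊕b9⊕b11⊕b13⊕b15⊕b17⊕b19⊕b21⊕b23⊕b25⊕b27⊕b29⊕b31 = 0⊕1⊕0⊕1⊕0⊕1⊕0⊕1⊕1⊕1⊕0⊕0⊕1⊕0⊕1⊕0 = 0
s2: b2⊕b3⊕b6⊕b7⊕b10⊕b11⊕b14⊕b15⊕b18⊕b19⊕b22⊕b23⊕b26⊕b27⊕b30⊕b31 = 0⊕1⊕1⊕1⊕1⊕1⊕1⊕1⊕0⊕1⊕1⊕0⊕1⊕0⊕1⊕0 = 1
s4: b4⊕b5⊕b6⊕b7⊕b12⊕b13⊕b14⊕b15⊕b20⊕b21⊕b22⊕b23⊕b28⊕b29⊕b30⊕b31 = 1⊕0⊕1⊕1⊕1⊕0⊕1⊕1⊕1⊕0⊕1⊕0⊕1⊕1⊕1⊕0 = 1
s8: b8⊕b9⊕b10⊕b11⊕b12⊕b13⊕b14⊕b15⊕b24⊕b25⊕b26⊕b27⊕b28⊕b29⊕b30⊕b31 = 1⊕0⊕1⊕1⊕1⊕0⊕1⊕1⊕1⊕1⊕1⊕0⊕1⊕1⊕1⊕0 = 0
s16: b16⊕b17⊕b18⊕b19⊕b20⊕b21⊕b22⊕b23⊕b24⊕b25⊕b26⊕b27⊕b28⊕b29⊕b30⊕b31 = 1⊕1⊕0⊕1⊕1⊕0⊕1⊕0⊕1⊕1⊕1⊕0⊕1⊕1⊕1⊕0 = 1
Syndrome (s16...s1) = 10110 → position 22.
Flip bit 22: corrected codeword = 0011011101110111101100011101110
Data bits at positions 3,5,6,7,9,10,11,12,13,14,15,17,18,19,20,21,22,23,24,25,26,27,28,29,30,31: 10110111011101100011101110

10110111011101100011101110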